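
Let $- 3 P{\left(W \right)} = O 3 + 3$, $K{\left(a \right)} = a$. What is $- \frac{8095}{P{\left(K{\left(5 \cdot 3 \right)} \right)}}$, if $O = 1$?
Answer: $\frac{8095}{2} \approx 4047.5$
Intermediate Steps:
$P{\left(W \right)} = -2$ ($P{\left(W \right)} = - \frac{1 \cdot 3 + 3}{3} = - \frac{3 + 3}{3} = \left(- \frac{1}{3}\right) 6 = -2$)
$- \frac{8095}{P{\left(K{\left(5 \cdot 3 \right)} \right)}} = - \frac{8095}{-2} = \left(-8095\right) \left(- \frac{1}{2}\right) = \frac{8095}{2}$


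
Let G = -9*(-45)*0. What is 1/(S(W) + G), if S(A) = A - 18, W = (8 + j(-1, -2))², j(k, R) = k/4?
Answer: 16/673 ≈ 0.023774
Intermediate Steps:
j(k, R) = k/4 (j(k, R) = k*(¼) = k/4)
G = 0 (G = 405*0 = 0)
W = 961/16 (W = (8 + (¼)*(-1))² = (8 - ¼)² = (31/4)² = 961/16 ≈ 60.063)
S(A) = -18 + A
1/(S(W) + G) = 1/((-18 + 961/16) + 0) = 1/(673/16 + 0) = 1/(673/16) = 16/673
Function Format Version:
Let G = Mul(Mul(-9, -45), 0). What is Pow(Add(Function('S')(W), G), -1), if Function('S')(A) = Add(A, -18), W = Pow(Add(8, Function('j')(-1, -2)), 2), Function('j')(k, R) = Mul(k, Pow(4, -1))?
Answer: Rational(16, 673) ≈ 0.023774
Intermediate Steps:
Function('j')(k, R) = Mul(Rational(1, 4), k) (Function('j')(k, R) = Mul(k, Rational(1, 4)) = Mul(Rational(1, 4), k))
G = 0 (G = Mul(405, 0) = 0)
W = Rational(961, 16) (W = Pow(Add(8, Mul(Rational(1, 4), -1)), 2) = Pow(Add(8, Rational(-1, 4)), 2) = Pow(Rational(31, 4), 2) = Rational(961, 16) ≈ 60.063)
Function('S')(A) = Add(-18, A)
Pow(Add(Function('S')(W), G), -1) = Pow(Add(Add(-18, Rational(961, 16)), 0), -1) = Pow(Add(Rational(673, 16), 0), -1) = Pow(Rational(673, 16), -1) = Rational(16, 673)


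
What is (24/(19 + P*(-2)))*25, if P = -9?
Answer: 600/37 ≈ 16.216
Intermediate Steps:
(24/(19 + P*(-2)))*25 = (24/(19 - 9*(-2)))*25 = (24/(19 + 18))*25 = (24/37)*25 = 600/37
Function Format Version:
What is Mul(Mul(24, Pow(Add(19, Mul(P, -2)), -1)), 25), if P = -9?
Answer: Rational(600, 37) ≈ 16.216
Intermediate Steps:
Mul(Mul(24, Pow(Add(19, Mul(P, -2)), -1)), 25) = Mul(Mul(24, Pow(Add(19, Mul(-9, -2)), -1)), 25) = Mul(Mul(24, Pow(Add(19, 18), -1)), 25) = Mul(Mul(24, Pow(37, -1)), 25) = Mul(Mul(24, Rational(1, 37)), 25) = Mul(Rational(24, 37), 25) = Rational(600, 37)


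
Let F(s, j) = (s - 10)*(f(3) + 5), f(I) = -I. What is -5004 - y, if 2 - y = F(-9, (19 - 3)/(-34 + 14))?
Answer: -5044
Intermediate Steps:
F(s, j) = -20 + 2*s (F(s, j) = (s - 10)*(-1*3 + 5) = (-10 + s)*(-3 + 5) = (-10 + s)*2 = -20 + 2*s)
y = 40 (y = 2 - (-20 + 2*(-9)) = 2 - (-20 - 18) = 2 - 1*(-38) = 2 + 38 = 40)
-5004 - y = -5004 - 1*40 = -5004 - 40 = -5044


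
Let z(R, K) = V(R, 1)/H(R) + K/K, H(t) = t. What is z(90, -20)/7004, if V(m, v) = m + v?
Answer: 181/630360 ≈ 0.00028714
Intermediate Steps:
z(R, K) = 1 + (1 + R)/R (z(R, K) = (R + 1)/R + K/K = (1 + R)/R + 1 = 1 + (1 + R)/R)
z(90, -20)/7004 = (2 + 1/90)/7004 = (2 + 1/90)*(1/7004) = (181/90)*(1/7004) = 181/630360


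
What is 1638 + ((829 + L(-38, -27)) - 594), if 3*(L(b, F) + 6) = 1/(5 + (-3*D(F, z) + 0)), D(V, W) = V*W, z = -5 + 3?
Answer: 879356/471 ≈ 1867.0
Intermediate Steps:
z = -2
L(b, F) = -6 + 1/(3*(5 + 6*F)) (L(b, F) = -6 + 1/(3*(5 + (-3*F*(-2) + 0))) = -6 + 1/(3*(5 + (-(-6)*F + 0))) = -6 + 1/(3*(5 + (6*F + 0))) = -6 + 1/(3*(5 + 6*F)))
1638 + ((829 + L(-38, -27)) - 594) = 1638 + ((829 + (89 + 108*(-27))/(3*(-5 - 6*(-27)))) - 594) = 1638 + ((829 + (89 - 2916)/(3*(-5 + 162))) - 594) = 1638 + ((829 + (⅓)*(-2827)/157) - 594) = 1638 + ((829 + (⅓)*(1/157)*(-2827)) - 594) = 1638 + ((829 - 2827/471) - 594) = 1638 + (387632/471 - 594) = 1638 + 107858/471 = 879356/471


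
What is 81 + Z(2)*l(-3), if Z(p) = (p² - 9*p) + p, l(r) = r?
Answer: 117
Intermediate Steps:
Z(p) = p² - 8*p
81 + Z(2)*l(-3) = 81 + (2*(-8 + 2))*(-3) = 81 + (2*(-6))*(-3) = 81 - 12*(-3) = 81 + 36 = 117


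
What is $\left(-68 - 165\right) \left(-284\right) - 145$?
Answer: $66027$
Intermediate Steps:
$\left(-68 - 165\right) \left(-284\right) - 145 = \left(-233\right) \left(-284\right) - 145 = 66172 - 145 = 66027$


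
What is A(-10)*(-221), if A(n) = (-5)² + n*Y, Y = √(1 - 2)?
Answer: -5525 + 2210*I ≈ -5525.0 + 2210.0*I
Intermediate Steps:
Y = I (Y = √(-1) = I ≈ 1.0*I)
A(n) = 25 + I*n (A(n) = (-5)² + n*I = 25 + I*n)
A(-10)*(-221) = (25 + I*(-10))*(-221) = (25 - 10*I)*(-221) = -5525 + 2210*I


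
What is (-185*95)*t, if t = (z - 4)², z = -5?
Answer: -1423575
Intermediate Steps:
t = 81 (t = (-5 - 4)² = (-9)² = 81)
(-185*95)*t = -185*95*81 = -17575*81 = -1423575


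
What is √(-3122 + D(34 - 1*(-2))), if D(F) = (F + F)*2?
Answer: I*√2978 ≈ 54.571*I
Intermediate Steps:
D(F) = 4*F (D(F) = (2*F)*2 = 4*F)
√(-3122 + D(34 - 1*(-2))) = √(-3122 + 4*(34 - 1*(-2))) = √(-3122 + 4*(34 + 2)) = √(-3122 + 4*36) = √(-3122 + 144) = √(-2978) = I*√2978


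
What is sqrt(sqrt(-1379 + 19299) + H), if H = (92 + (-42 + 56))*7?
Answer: sqrt(742 + 16*sqrt(70)) ≈ 29.595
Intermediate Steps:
H = 742 (H = (92 + 14)*7 = 106*7 = 742)
sqrt(sqrt(-1379 + 19299) + H) = sqrt(sqrt(-1379 + 19299) + 742) = sqrt(sqrt(17920) + 742) = sqrt(16*sqrt(70) + 742) = sqrt(742 + 16*sqrt(70))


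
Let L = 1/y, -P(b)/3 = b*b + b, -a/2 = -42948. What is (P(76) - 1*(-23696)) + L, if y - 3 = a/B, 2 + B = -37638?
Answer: 20745625/3378 ≈ 6141.4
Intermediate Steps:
a = 85896 (a = -2*(-42948) = 85896)
B = -37640 (B = -2 - 37638 = -37640)
P(b) = -3*b - 3*b² (P(b) = -3*(b*b + b) = -3*(b² + b) = -3*(b + b²) = -3*b - 3*b²)
y = 3378/4705 (y = 3 + 85896/(-37640) = 3 + 85896*(-1/37640) = 3 - 10737/4705 = 3378/4705 ≈ 0.71796)
L = 4705/3378 (L = 1/(3378/4705) = 4705/3378 ≈ 1.3928)
(P(76) - 1*(-23696)) + L = (-3*76*(1 + 76) - 1*(-23696)) + 4705/3378 = (-3*76*77 + 23696) + 4705/3378 = (-17556 + 23696) + 4705/3378 = 6140 + 4705/3378 = 20745625/3378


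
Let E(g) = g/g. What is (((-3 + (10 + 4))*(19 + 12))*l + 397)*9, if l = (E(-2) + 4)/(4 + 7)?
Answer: 4968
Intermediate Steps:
E(g) = 1
l = 5/11 (l = (1 + 4)/(4 + 7) = 5/11 ≈ 0.45455)
(((-3 + (10 + 4))*(19 + 12))*l + 397)*9 = (((-3 + (10 + 4))*(19 + 12))*(5/11) + 397)*9 = (((-3 + 14)*31)*(5/11) + 397)*9 = ((11*31)*(5/11) + 397)*9 = (341*(5/11) + 397)*9 = (155 + 397)*9 = 552*9 = 4968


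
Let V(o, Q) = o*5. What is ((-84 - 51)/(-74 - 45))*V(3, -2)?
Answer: 2025/119 ≈ 17.017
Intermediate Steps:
V(o, Q) = 5*o
((-84 - 51)/(-74 - 45))*V(3, -2) = ((-84 - 51)/(-74 - 45))*(5*3) = -135/(-119)*15 = -135*(-1/119)*15 = (135/119)*15 = 2025/119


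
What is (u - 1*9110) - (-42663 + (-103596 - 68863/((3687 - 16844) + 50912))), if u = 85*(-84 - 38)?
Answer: 4786610008/37755 ≈ 1.2678e+5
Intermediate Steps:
u = -10370 (u = 85*(-122) = -10370)
(u - 1*9110) - (-42663 + (-103596 - 68863/((3687 - 16844) + 50912))) = (-10370 - 1*9110) - (-42663 + (-103596 - 68863/((3687 - 16844) + 50912))) = (-10370 - 9110) - (-42663 + (-103596 - 68863/(-13157 + 50912))) = -19480 - (-42663 + (-103596 - 68863/37755)) = -19480 - (-42663 - 3911335843/37755) = -19480 - 1*(-5522077408/37755) = -19480 + 5522077408/37755 = 4786610008/37755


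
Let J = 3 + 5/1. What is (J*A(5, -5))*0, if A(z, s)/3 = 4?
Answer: 0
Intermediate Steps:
J = 8 (J = 3 + 5*1 = 3 + 5 = 8)
A(z, s) = 12 (A(z, s) = 3*4 = 12)
(J*A(5, -5))*0 = (8*12)*0 = 96*0 = 0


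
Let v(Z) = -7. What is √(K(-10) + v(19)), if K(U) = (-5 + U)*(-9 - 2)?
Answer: √158 ≈ 12.570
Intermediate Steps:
K(U) = 55 - 11*U (K(U) = (-5 + U)*(-11) = 55 - 11*U)
√(K(-10) + v(19)) = √((55 - 11*(-10)) - 7) = √((55 + 110) - 7) = √(165 - 7) = √158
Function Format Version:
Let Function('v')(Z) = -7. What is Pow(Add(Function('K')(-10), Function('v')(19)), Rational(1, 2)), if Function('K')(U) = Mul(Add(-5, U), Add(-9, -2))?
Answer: Pow(158, Rational(1, 2)) ≈ 12.570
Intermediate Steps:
Function('K')(U) = Add(55, Mul(-11, U)) (Function('K')(U) = Mul(Add(-5, U), -11) = Add(55, Mul(-11, U)))
Pow(Add(Function('K')(-10), Function('v')(19)), Rational(1, 2)) = Pow(Add(Add(55, Mul(-11, -10)), -7), Rational(1, 2)) = Pow(Add(Add(55, 110), -7), Rational(1, 2)) = Pow(Add(165, -7), Rational(1, 2)) = Pow(158, Rational(1, 2))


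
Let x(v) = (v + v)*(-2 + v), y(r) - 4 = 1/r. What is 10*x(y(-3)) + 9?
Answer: 1181/9 ≈ 131.22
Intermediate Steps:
y(r) = 4 + 1/r
x(v) = 2*v*(-2 + v) (x(v) = (2*v)*(-2 + v) = 2*v*(-2 + v))
10*x(y(-3)) + 9 = 10*(2*(4 + 1/(-3))*(-2 + (4 + 1/(-3)))) + 9 = 10*(2*(4 - 1/3)*(-2 + (4 - 1/3))) + 9 = 10*(2*(11/3)*(-2 + 11/3)) + 9 = 10*(2*(11/3)*(5/3)) + 9 = 10*(110/9) + 9 = 1100/9 + 9 = 1181/9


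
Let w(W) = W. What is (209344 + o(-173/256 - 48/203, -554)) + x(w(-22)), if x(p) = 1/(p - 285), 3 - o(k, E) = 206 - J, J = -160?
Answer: 64157166/307 ≈ 2.0898e+5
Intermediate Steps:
o(k, E) = -363 (o(k, E) = 3 - (206 - 1*(-160)) = 3 - (206 + 160) = 3 - 1*366 = 3 - 366 = -363)
x(p) = 1/(-285 + p)
(209344 + o(-173/256 - 48/203, -554)) + x(w(-22)) = (209344 - 363) + 1/(-285 - 22) = 208981 + 1/(-307) = 208981 - 1/307 = 64157166/307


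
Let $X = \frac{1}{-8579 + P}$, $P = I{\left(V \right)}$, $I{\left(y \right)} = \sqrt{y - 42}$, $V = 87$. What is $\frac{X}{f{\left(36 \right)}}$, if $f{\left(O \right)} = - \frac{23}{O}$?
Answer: $\frac{3357}{18399799} + \frac{27 \sqrt{5}}{423195377} \approx 0.00018259$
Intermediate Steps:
$I{\left(y \right)} = \sqrt{-42 + y}$
$P = 3 \sqrt{5}$ ($P = \sqrt{-42 + 87} = \sqrt{45} = 3 \sqrt{5} \approx 6.7082$)
$X = \frac{1}{-8579 + 3 \sqrt{5}} \approx -0.00011665$
$\frac{X}{f{\left(36 \right)}} = \frac{- \frac{8579}{73599196} - \frac{3 \sqrt{5}}{73599196}}{\left(-23\right) \frac{1}{36}} = \frac{- \frac{8579}{73599196} - \frac{3 \sqrt{5}}{73599196}}{- \frac{23}{36}} = \left(- \frac{8579}{73599196} - \frac{3 \sqrt{5}}{73599196}\right) \left(- \frac{36}{23}\right) = \frac{3357}{18399799} + \frac{27 \sqrt{5}}{423195377}$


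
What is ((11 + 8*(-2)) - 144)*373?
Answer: -55577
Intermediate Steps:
((11 + 8*(-2)) - 144)*373 = ((11 - 16) - 144)*373 = (-5 - 144)*373 = -149*373 = -55577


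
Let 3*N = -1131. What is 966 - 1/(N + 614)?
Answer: 228941/237 ≈ 966.00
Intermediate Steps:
N = -377 (N = (1/3)*(-1131) = -377)
966 - 1/(N + 614) = 966 - 1/(-377 + 614) = 966 - 1/237 = 228941/237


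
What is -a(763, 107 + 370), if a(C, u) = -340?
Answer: 340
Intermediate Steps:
-a(763, 107 + 370) = -1*(-340) = 340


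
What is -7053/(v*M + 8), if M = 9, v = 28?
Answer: -7053/260 ≈ -27.127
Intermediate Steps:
-7053/(v*M + 8) = -7053/(28*9 + 8) = -7053/(252 + 8) = -7053/260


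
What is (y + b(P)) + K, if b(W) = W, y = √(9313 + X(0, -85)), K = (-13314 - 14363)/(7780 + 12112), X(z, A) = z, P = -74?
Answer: -1499685/19892 + √9313 ≈ 21.113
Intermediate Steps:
K = -27677/19892 ≈ -1.3914
y = √9313 (y = √(9313 + 0) = √9313 ≈ 96.504)
(y + b(P)) + K = (√9313 - 74) - 27677/19892 = (-74 + √9313) - 27677/19892 = -1499685/19892 + √9313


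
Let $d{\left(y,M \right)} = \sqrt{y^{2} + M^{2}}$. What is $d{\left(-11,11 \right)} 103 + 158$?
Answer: $158 + 1133 \sqrt{2} \approx 1760.3$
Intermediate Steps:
$d{\left(y,M \right)} = \sqrt{M^{2} + y^{2}}$
$d{\left(-11,11 \right)} 103 + 158 = \sqrt{11^{2} + \left(-11\right)^{2}} \cdot 103 + 158 = \sqrt{121 + 121} \cdot 103 + 158 = \sqrt{242} \cdot 103 + 158 = 11 \sqrt{2} \cdot 103 + 158 = 1133 \sqrt{2} + 158 = 158 + 1133 \sqrt{2}$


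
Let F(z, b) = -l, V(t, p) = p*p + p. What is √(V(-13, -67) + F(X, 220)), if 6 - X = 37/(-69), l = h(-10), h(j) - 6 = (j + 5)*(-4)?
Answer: 2*√1099 ≈ 66.302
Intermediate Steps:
h(j) = -14 - 4*j (h(j) = 6 + (j + 5)*(-4) = 6 + (5 + j)*(-4) = 6 + (-20 - 4*j) = -14 - 4*j)
l = 26 (l = -14 - 4*(-10) = -14 + 40 = 26)
V(t, p) = p + p² (V(t, p) = p² + p = p + p²)
X = 451/69 (X = 6 - 37/(-69) = 6 - 37*(-1)/69 = 6 - 1*(-37/69) = 6 + 37/69 = 451/69 ≈ 6.5362)
F(z, b) = -26 (F(z, b) = -1*26 = -26)
√(V(-13, -67) + F(X, 220)) = √(-67*(1 - 67) - 26) = √(-67*(-66) - 26) = √(4422 - 26) = √4396 = 2*√1099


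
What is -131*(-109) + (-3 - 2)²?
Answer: 14304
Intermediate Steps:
-131*(-109) + (-3 - 2)² = 14279 + (-5)² = 14279 + 25 = 14304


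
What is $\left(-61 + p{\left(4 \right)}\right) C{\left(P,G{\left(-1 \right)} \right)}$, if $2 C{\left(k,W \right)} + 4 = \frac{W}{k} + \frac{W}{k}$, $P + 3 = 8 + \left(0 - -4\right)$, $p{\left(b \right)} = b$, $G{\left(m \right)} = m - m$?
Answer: $114$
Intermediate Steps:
$G{\left(m \right)} = 0$
$P = 9$ ($P = -3 + \left(8 + \left(0 - -4\right)\right) = -3 + \left(8 + \left(0 + 4\right)\right) = -3 + \left(8 + 4\right) = -3 + 12 = 9$)
$C{\left(k,W \right)} = -2 + \frac{W}{k}$ ($C{\left(k,W \right)} = -2 + \frac{\frac{W}{k} + \frac{W}{k}}{2} = -2 + \frac{2 W \frac{1}{k}}{2} = -2 + \frac{W}{k}$)
$\left(-61 + p{\left(4 \right)}\right) C{\left(P,G{\left(-1 \right)} \right)} = \left(-61 + 4\right) \left(-2 + \frac{0}{9}\right) = - 57 \left(-2 + 0 \cdot \frac{1}{9}\right) = - 57 \left(-2 + 0\right) = \left(-57\right) \left(-2\right) = 114$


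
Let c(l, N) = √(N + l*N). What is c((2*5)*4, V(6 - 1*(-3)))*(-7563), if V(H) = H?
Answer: -22689*√41 ≈ -1.4528e+5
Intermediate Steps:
c(l, N) = √(N + N*l)
c((2*5)*4, V(6 - 1*(-3)))*(-7563) = √((6 - 1*(-3))*(1 + (2*5)*4))*(-7563) = √((6 + 3)*(1 + 10*4))*(-7563) = √(9*(1 + 40))*(-7563) = √(9*41)*(-7563) = √369*(-7563) = (3*√41)*(-7563) = -22689*√41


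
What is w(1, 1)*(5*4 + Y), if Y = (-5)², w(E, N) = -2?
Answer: -90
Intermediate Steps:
Y = 25
w(1, 1)*(5*4 + Y) = -2*(5*4 + 25) = -2*(20 + 25) = -2*45 = -90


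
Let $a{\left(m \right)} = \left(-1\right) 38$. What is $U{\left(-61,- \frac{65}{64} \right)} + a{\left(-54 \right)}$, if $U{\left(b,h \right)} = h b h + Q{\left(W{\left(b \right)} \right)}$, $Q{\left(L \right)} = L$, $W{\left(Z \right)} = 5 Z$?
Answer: $- \frac{1662653}{4096} \approx -405.92$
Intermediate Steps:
$U{\left(b,h \right)} = 5 b + b h^{2}$ ($U{\left(b,h \right)} = h b h + 5 b = b h h + 5 b = b h^{2} + 5 b = 5 b + b h^{2}$)
$a{\left(m \right)} = -38$
$U{\left(-61,- \frac{65}{64} \right)} + a{\left(-54 \right)} = - 61 \left(5 + \left(- \frac{65}{64}\right)^{2}\right) - 38 = - 61 \left(5 + \frac{4225}{4096}\right) - 38 = \left(-61\right) \frac{24705}{4096} - 38 = - \frac{1507005}{4096} - 38 = - \frac{1662653}{4096}$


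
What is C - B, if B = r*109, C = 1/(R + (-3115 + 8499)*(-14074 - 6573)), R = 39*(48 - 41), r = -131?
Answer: 1587298975824/111163175 ≈ 14279.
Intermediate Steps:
R = 273 (R = 39*7 = 273)
C = -1/111163175 (C = 1/(273 + (-3115 + 8499)*(-14074 - 6573)) = 1/(273 + 5384*(-20647)) = 1/(273 - 111163448) = 1/(-111163175) = -1/111163175 ≈ -8.9958e-9)
B = -14279 (B = -131*109 = -14279)
C - B = -1/111163175 - 1*(-14279) = -1/111163175 + 14279 = 1587298975824/111163175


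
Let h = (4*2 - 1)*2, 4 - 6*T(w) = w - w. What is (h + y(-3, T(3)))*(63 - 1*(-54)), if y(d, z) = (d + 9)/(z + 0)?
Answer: 2691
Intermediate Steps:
T(w) = ⅔ (T(w) = ⅔ - (w - w)/6 = ⅔ - ⅙*0 = ⅔ + 0 = ⅔)
y(d, z) = (9 + d)/z
h = 14 (h = (8 - 1)*2 = 7*2 = 14)
(h + y(-3, T(3)))*(63 - 1*(-54)) = (14 + (9 - 3)/(⅔))*(63 - 1*(-54)) = (14 + (3/2)*6)*(63 + 54) = (14 + 9)*117 = 23*117 = 2691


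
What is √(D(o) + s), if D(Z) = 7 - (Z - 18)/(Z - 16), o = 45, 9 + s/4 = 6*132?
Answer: 2*√659779/29 ≈ 56.018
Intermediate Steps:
s = 3132 (s = -36 + 4*(6*132) = -36 + 4*792 = -36 + 3168 = 3132)
D(Z) = 7 - (-18 + Z)/(-16 + Z)
√(D(o) + s) = √(2*(-47 + 3*45)/(-16 + 45) + 3132) = √(2*(-47 + 135)/29 + 3132) = √(2*(1/29)*88 + 3132) = √(176/29 + 3132) = √(91004/29) = 2*√659779/29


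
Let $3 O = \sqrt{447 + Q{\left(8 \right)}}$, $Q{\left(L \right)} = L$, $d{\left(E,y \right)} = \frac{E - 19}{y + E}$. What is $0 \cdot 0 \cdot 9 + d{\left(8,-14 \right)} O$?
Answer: $\frac{11 \sqrt{455}}{18} \approx 13.035$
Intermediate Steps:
$d{\left(E,y \right)} = \frac{-19 + E}{E + y}$
$O = \frac{\sqrt{455}}{3}$ ($O = \frac{\sqrt{447 + 8}}{3} = \frac{\sqrt{455}}{3} \approx 7.1102$)
$0 \cdot 0 \cdot 9 + d{\left(8,-14 \right)} O = 0 \cdot 0 \cdot 9 + \frac{-19 + 8}{8 - 14} \frac{\sqrt{455}}{3} = 0 \cdot 9 + \frac{1}{-6} \left(-11\right) \frac{\sqrt{455}}{3} = 0 + \left(- \frac{1}{6}\right) \left(-11\right) \frac{\sqrt{455}}{3} = 0 + \frac{11 \frac{\sqrt{455}}{3}}{6} = 0 + \frac{11 \sqrt{455}}{18} = \frac{11 \sqrt{455}}{18}$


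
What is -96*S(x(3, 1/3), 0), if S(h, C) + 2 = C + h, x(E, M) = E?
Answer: -96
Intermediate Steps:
S(h, C) = -2 + C + h (S(h, C) = -2 + (C + h) = -2 + C + h)
-96*S(x(3, 1/3), 0) = -96*(-2 + 0 + 3) = -96*1 = -96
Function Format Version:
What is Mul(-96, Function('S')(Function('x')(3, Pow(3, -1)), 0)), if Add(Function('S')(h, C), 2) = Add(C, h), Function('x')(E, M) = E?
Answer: -96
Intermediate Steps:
Function('S')(h, C) = Add(-2, C, h) (Function('S')(h, C) = Add(-2, Add(C, h)) = Add(-2, C, h))
Mul(-96, Function('S')(Function('x')(3, Pow(3, -1)), 0)) = Mul(-96, Add(-2, 0, 3)) = Mul(-96, 1) = -96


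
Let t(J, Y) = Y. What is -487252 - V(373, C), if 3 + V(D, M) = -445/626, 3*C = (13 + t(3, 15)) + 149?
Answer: -305017429/626 ≈ -4.8725e+5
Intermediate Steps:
C = 59 (C = ((13 + 15) + 149)/3 = (28 + 149)/3 = (⅓)*177 = 59)
V(D, M) = -2323/626 (V(D, M) = -3 - 445/626 = -2323/626)
-487252 - V(373, C) = -487252 - 1*(-2323/626) = -487252 + 2323/626 = -305017429/626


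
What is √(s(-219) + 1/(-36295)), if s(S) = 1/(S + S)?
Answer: I*√583952214930/15897210 ≈ 0.048069*I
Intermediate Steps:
s(S) = 1/(2*S)
√(s(-219) + 1/(-36295)) = √((½)/(-219) + 1/(-36295)) = √((½)*(-1/219) - 1/36295) = √(-1/438 - 1/36295) = √(-36733/15897210) = I*√583952214930/15897210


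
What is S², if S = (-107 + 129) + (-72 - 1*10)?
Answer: 3600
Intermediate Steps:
S = -60 (S = 22 + (-72 - 10) = 22 - 82 = -60)
S² = (-60)² = 3600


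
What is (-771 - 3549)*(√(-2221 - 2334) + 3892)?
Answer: -16813440 - 4320*I*√4555 ≈ -1.6813e+7 - 2.9156e+5*I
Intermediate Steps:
(-771 - 3549)*(√(-2221 - 2334) + 3892) = -4320*(√(-4555) + 3892) = -4320*(I*√4555 + 3892) = -4320*(3892 + I*√4555) = -16813440 - 4320*I*√4555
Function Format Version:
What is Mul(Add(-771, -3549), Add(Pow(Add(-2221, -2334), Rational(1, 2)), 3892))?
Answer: Add(-16813440, Mul(-4320, I, Pow(4555, Rational(1, 2)))) ≈ Add(-1.6813e+7, Mul(-2.9156e+5, I))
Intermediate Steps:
Mul(Add(-771, -3549), Add(Pow(Add(-2221, -2334), Rational(1, 2)), 3892)) = Mul(-4320, Add(Pow(-4555, Rational(1, 2)), 3892)) = Mul(-4320, Add(Mul(I, Pow(4555, Rational(1, 2))), 3892)) = Mul(-4320, Add(3892, Mul(I, Pow(4555, Rational(1, 2))))) = Add(-16813440, Mul(-4320, I, Pow(4555, Rational(1, 2))))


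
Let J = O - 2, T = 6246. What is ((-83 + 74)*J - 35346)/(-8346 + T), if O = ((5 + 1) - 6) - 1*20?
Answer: 2929/175 ≈ 16.737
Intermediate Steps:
O = -20 (O = (6 - 6) - 20 = 0 - 20 = -20)
J = -22 (J = -20 - 2 = -22)
((-83 + 74)*J - 35346)/(-8346 + T) = ((-83 + 74)*(-22) - 35346)/(-8346 + 6246) = (-9*(-22) - 35346)/(-2100) = (198 - 35346)*(-1/2100) = -35148*(-1/2100) = 2929/175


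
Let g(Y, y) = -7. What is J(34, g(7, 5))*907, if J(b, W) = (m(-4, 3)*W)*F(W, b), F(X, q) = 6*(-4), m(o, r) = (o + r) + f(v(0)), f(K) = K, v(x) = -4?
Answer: -761880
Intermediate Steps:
m(o, r) = -4 + o + r (m(o, r) = (o + r) - 4 = -4 + o + r)
F(X, q) = -24
J(b, W) = 120*W (J(b, W) = ((-4 - 4 + 3)*W)*(-24) = -5*W*(-24) = 120*W)
J(34, g(7, 5))*907 = (120*(-7))*907 = -840*907 = -761880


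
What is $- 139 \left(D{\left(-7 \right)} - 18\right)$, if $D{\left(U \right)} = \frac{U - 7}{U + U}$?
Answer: $2363$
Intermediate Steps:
$D{\left(U \right)} = \frac{-7 + U}{2 U}$
$- 139 \left(D{\left(-7 \right)} - 18\right) = - 139 \left(\frac{-7 - 7}{2 \left(-7\right)} - 18\right) = - 139 \left(\frac{1}{2} \left(- \frac{1}{7}\right) \left(-14\right) - 18\right) = - 139 \left(1 - 18\right) = \left(-139\right) \left(-17\right) = 2363$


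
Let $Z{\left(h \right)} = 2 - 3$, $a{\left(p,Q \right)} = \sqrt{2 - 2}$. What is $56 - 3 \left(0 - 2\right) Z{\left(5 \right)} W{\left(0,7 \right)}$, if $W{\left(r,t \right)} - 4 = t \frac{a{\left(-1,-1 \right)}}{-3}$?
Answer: $-1344$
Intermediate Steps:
$a{\left(p,Q \right)} = 0$ ($a{\left(p,Q \right)} = \sqrt{0} = 0$)
$Z{\left(h \right)} = -1$ ($Z{\left(h \right)} = 2 - 3 = -1$)
$W{\left(r,t \right)} = 4$ ($W{\left(r,t \right)} = 4 + t \frac{0}{-3} = 4 + t 0 \left(- \frac{1}{3}\right) = 4 + t 0 = 4 + 0 = 4$)
$56 - 3 \left(0 - 2\right) Z{\left(5 \right)} W{\left(0,7 \right)} = 56 - 3 \left(0 - 2\right) \left(-1\right) 4 = 56 \left(-3\right) \left(-2\right) \left(-1\right) 4 = 56 \cdot 6 \left(-1\right) 4 = 56 \left(-6\right) 4 = \left(-336\right) 4 = -1344$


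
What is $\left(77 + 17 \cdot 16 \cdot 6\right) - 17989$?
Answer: $-16280$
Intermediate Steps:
$\left(77 + 17 \cdot 16 \cdot 6\right) - 17989 = \left(77 + 17 \cdot 96\right) - 17989 = \left(77 + 1632\right) - 17989 = 1709 - 17989 = -16280$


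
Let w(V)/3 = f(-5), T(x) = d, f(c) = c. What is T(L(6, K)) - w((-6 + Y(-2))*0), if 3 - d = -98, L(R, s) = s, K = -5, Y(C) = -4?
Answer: 116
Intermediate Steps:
d = 101 (d = 3 - 1*(-98) = 3 + 98 = 101)
T(x) = 101
w(V) = -15 (w(V) = 3*(-5) = -15)
T(L(6, K)) - w((-6 + Y(-2))*0) = 101 - 1*(-15) = 101 + 15 = 116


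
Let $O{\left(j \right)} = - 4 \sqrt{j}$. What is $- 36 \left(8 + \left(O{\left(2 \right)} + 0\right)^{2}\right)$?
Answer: $-1440$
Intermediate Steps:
$- 36 \left(8 + \left(O{\left(2 \right)} + 0\right)^{2}\right) = - 36 \left(8 + \left(- 4 \sqrt{2} + 0\right)^{2}\right) = - 36 \left(8 + \left(- 4 \sqrt{2}\right)^{2}\right) = - 36 \left(8 + 32\right) = \left(-36\right) 40 = -1440$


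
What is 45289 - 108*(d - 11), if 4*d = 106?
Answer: 43615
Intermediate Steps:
d = 53/2 (d = (1/4)*106 = 53/2 ≈ 26.500)
45289 - 108*(d - 11) = 45289 - 108*(53/2 - 11) = 45289 - 108*31/2 = 45289 - 1*1674 = 45289 - 1674 = 43615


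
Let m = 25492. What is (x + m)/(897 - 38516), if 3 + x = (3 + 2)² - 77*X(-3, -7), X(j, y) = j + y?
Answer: -26284/37619 ≈ -0.69869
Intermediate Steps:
x = 792 (x = -3 + ((3 + 2)² - 77*(-3 - 7)) = -3 + (5² - 77*(-10)) = -3 + (25 + 770) = -3 + 795 = 792)
(x + m)/(897 - 38516) = (792 + 25492)/(897 - 38516) = 26284/(-37619) = 26284*(-1/37619) = -26284/37619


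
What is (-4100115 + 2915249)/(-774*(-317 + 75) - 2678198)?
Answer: 592433/1245445 ≈ 0.47568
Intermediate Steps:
(-4100115 + 2915249)/(-774*(-317 + 75) - 2678198) = -1184866/(-774*(-242) - 2678198) = -1184866/(187308 - 2678198) = -1184866/(-2490890) = -1184866*(-1/2490890) = 592433/1245445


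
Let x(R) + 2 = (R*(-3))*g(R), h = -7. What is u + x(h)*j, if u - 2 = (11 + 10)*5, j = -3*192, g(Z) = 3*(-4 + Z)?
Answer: 400427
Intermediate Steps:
g(Z) = -12 + 3*Z
j = -576
x(R) = -2 - 3*R*(-12 + 3*R) (x(R) = -2 + (R*(-3))*(-12 + 3*R) = -2 + (-3*R)*(-12 + 3*R) = -2 - 3*R*(-12 + 3*R))
u = 107 (u = 2 + (11 + 10)*5 = 2 + 21*5 = 2 + 105 = 107)
u + x(h)*j = 107 + (-2 - 9*(-7)*(-4 - 7))*(-576) = 107 + (-2 - 9*(-7)*(-11))*(-576) = 107 + (-2 - 693)*(-576) = 107 - 695*(-576) = 107 + 400320 = 400427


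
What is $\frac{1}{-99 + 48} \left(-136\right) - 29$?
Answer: $- \frac{79}{3} \approx -26.333$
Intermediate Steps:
$\frac{1}{-99 + 48} \left(-136\right) - 29 = \frac{1}{-51} \left(-136\right) - 29 = \left(- \frac{1}{51}\right) \left(-136\right) - 29 = \frac{8}{3} - 29 = - \frac{79}{3}$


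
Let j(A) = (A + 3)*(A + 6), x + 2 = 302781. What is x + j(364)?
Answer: 438569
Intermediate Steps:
x = 302779 (x = -2 + 302781 = 302779)
j(A) = (3 + A)*(6 + A)
x + j(364) = 302779 + (18 + 364² + 9*364) = 302779 + (18 + 132496 + 3276) = 302779 + 135790 = 438569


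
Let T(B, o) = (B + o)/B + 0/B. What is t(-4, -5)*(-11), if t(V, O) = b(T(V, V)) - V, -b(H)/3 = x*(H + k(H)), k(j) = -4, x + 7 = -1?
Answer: 484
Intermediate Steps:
x = -8 (x = -7 - 1 = -8)
T(B, o) = (B + o)/B (T(B, o) = (B + o)/B + 0 = (B + o)/B)
b(H) = -96 + 24*H (b(H) = -(-24)*(H - 4) = -(-24)*(-4 + H) = -3*(32 - 8*H) = -96 + 24*H)
t(V, O) = -48 - V (t(V, O) = (-96 + 24*((V + V)/V)) - V = (-96 + 24*((2*V)/V)) - V = (-96 + 24*2) - V = (-96 + 48) - V = -48 - V)
t(-4, -5)*(-11) = (-48 - 1*(-4))*(-11) = (-48 + 4)*(-11) = -44*(-11) = 484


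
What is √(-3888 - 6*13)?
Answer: I*√3966 ≈ 62.976*I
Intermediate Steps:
√(-3888 - 6*13) = √(-3888 - 78) = √(-3966) = I*√3966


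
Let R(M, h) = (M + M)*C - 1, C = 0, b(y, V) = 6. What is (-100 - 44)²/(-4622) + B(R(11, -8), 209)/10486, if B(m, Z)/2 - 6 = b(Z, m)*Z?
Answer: -7349652/1730939 ≈ -4.2460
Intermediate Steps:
R(M, h) = -1 (R(M, h) = (M + M)*0 - 1 = (2*M)*0 - 1 = 0 - 1 = -1)
B(m, Z) = 12 + 12*Z (B(m, Z) = 12 + 2*(6*Z) = 12 + 12*Z)
(-100 - 44)²/(-4622) + B(R(11, -8), 209)/10486 = (-100 - 44)²/(-4622) + (12 + 12*209)/10486 = (-144)²*(-1/4622) + (12 + 2508)*(1/10486) = 20736*(-1/4622) + 2520*(1/10486) = -10368/2311 + 180/749 = -7349652/1730939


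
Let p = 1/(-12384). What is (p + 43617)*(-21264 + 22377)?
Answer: 200396735917/4128 ≈ 4.8546e+7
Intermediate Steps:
p = -1/12384 ≈ -8.0749e-5
(p + 43617)*(-21264 + 22377) = (-1/12384 + 43617)*(-21264 + 22377) = (540152927/12384)*1113 = 200396735917/4128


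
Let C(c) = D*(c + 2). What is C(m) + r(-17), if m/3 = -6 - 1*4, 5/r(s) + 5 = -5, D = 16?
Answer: -897/2 ≈ -448.50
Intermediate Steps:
r(s) = -½ (r(s) = 5/(-5 - 5) = 5/(-10) = 5*(-⅒) = -½)
m = -30 (m = 3*(-6 - 1*4) = 3*(-6 - 4) = 3*(-10) = -30)
C(c) = 32 + 16*c (C(c) = 16*(c + 2) = 16*(2 + c) = 32 + 16*c)
C(m) + r(-17) = (32 + 16*(-30)) - ½ = (32 - 480) - ½ = -448 - ½ = -897/2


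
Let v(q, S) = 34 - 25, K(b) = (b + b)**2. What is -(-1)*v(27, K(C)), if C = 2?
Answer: 9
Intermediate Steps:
K(b) = 4*b**2 (K(b) = (2*b)**2 = 4*b**2)
v(q, S) = 9
-(-1)*v(27, K(C)) = -(-1)*9 = -1*(-9) = 9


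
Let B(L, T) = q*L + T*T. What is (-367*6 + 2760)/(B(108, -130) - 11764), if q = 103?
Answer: 93/2710 ≈ 0.034317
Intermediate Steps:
B(L, T) = T² + 103*L (B(L, T) = 103*L + T*T = 103*L + T² = T² + 103*L)
(-367*6 + 2760)/(B(108, -130) - 11764) = (-367*6 + 2760)/(((-130)² + 103*108) - 11764) = (-2202 + 2760)/((16900 + 11124) - 11764) = 558/(28024 - 11764) = 558/16260 = 558*(1/16260) = 93/2710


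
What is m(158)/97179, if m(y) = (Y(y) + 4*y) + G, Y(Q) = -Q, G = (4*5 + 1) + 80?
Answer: 575/97179 ≈ 0.0059169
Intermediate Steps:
G = 101 (G = (20 + 1) + 80 = 21 + 80 = 101)
m(y) = 101 + 3*y (m(y) = (-y + 4*y) + 101 = 3*y + 101 = 101 + 3*y)
m(158)/97179 = (101 + 3*158)/97179 = (101 + 474)*(1/97179) = 575*(1/97179) = 575/97179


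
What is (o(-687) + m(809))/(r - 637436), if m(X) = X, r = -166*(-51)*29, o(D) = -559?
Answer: -125/195961 ≈ -0.00063788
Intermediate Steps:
r = 245514 (r = 8466*29 = 245514)
(o(-687) + m(809))/(r - 637436) = (-559 + 809)/(245514 - 637436) = 250/(-391922) = 250*(-1/391922) = -125/195961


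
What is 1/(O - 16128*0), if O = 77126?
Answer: 1/77126 ≈ 1.2966e-5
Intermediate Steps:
1/(O - 16128*0) = 1/(77126 - 16128*0) = 1/(77126 + 0) = 1/77126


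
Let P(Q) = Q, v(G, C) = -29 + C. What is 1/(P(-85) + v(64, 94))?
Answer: -1/20 ≈ -0.050000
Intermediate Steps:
1/(P(-85) + v(64, 94)) = 1/(-85 + (-29 + 94)) = 1/(-85 + 65) = 1/(-20) = -1/20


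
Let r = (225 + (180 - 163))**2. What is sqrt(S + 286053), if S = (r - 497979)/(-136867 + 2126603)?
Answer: sqrt(283124267327186362)/994868 ≈ 534.84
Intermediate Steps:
r = 58564 (r = (225 + 17)**2 = 242**2 = 58564)
S = -439415/1989736 (S = (58564 - 497979)/(-136867 + 2126603) = -439415/1989736 ≈ -0.22084)
sqrt(S + 286053) = sqrt(-439415/1989736 + 286053) = sqrt(569169512593/1989736) = sqrt(283124267327186362)/994868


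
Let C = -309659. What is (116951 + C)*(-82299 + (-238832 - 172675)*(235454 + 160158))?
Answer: 31372320810160764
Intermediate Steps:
(116951 + C)*(-82299 + (-238832 - 172675)*(235454 + 160158)) = (116951 - 309659)*(-82299 + (-238832 - 172675)*(235454 + 160158)) = -192708*(-82299 - 411507*395612) = -192708*(-82299 - 162797107284) = -192708*(-162797189583) = 31372320810160764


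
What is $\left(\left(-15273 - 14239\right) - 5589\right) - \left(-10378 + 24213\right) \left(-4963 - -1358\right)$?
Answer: $49840074$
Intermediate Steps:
$\left(\left(-15273 - 14239\right) - 5589\right) - \left(-10378 + 24213\right) \left(-4963 - -1358\right) = \left(-29512 - 5589\right) - 13835 \left(-4963 + 1358\right) = -35101 - 13835 \left(-3605\right) = -35101 - -49875175 = -35101 + 49875175 = 49840074$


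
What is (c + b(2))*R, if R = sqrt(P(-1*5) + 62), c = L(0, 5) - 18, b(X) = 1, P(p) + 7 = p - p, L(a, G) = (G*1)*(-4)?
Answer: -37*sqrt(55) ≈ -274.40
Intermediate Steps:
L(a, G) = -4*G (L(a, G) = G*(-4) = -4*G)
P(p) = -7 (P(p) = -7 + (p - p) = -7 + 0 = -7)
c = -38 (c = -4*5 - 18 = -20 - 18 = -38)
R = sqrt(55) (R = sqrt(-7 + 62) = sqrt(55) ≈ 7.4162)
(c + b(2))*R = (-38 + 1)*sqrt(55) = -37*sqrt(55)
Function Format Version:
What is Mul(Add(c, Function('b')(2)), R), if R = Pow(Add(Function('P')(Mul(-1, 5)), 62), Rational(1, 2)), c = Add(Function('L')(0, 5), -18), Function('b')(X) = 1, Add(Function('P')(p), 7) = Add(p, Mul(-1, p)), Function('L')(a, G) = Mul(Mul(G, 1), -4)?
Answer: Mul(-37, Pow(55, Rational(1, 2))) ≈ -274.40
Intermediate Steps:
Function('L')(a, G) = Mul(-4, G) (Function('L')(a, G) = Mul(G, -4) = Mul(-4, G))
Function('P')(p) = -7 (Function('P')(p) = Add(-7, Add(p, Mul(-1, p))) = Add(-7, 0) = -7)
c = -38 (c = Add(Mul(-4, 5), -18) = Add(-20, -18) = -38)
R = Pow(55, Rational(1, 2)) (R = Pow(Add(-7, 62), Rational(1, 2)) = Pow(55, Rational(1, 2)) ≈ 7.4162)
Mul(Add(c, Function('b')(2)), R) = Mul(Add(-38, 1), Pow(55, Rational(1, 2))) = Mul(-37, Pow(55, Rational(1, 2)))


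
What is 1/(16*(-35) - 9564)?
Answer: -1/10124 ≈ -9.8775e-5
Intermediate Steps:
1/(16*(-35) - 9564) = 1/(-560 - 9564) = 1/(-10124) = -1/10124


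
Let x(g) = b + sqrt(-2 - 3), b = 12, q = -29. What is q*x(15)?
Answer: -348 - 29*I*sqrt(5) ≈ -348.0 - 64.846*I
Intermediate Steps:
x(g) = 12 + I*sqrt(5) (x(g) = 12 + sqrt(-2 - 3) = 12 + sqrt(-5) = 12 + I*sqrt(5))
q*x(15) = -29*(12 + I*sqrt(5)) = -348 - 29*I*sqrt(5)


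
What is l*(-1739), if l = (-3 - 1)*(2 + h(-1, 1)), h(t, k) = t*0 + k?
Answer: 20868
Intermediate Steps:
h(t, k) = k (h(t, k) = 0 + k = k)
l = -12 (l = (-3 - 1)*(2 + 1) = -4*3 = -12)
l*(-1739) = -12*(-1739) = 20868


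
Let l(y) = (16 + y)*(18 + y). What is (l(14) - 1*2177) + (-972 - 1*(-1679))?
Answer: -510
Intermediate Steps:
(l(14) - 1*2177) + (-972 - 1*(-1679)) = ((288 + 14**2 + 34*14) - 1*2177) + (-972 - 1*(-1679)) = ((288 + 196 + 476) - 2177) + (-972 + 1679) = (960 - 2177) + 707 = -1217 + 707 = -510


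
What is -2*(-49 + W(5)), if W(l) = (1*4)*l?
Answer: 58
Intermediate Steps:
W(l) = 4*l
-2*(-49 + W(5)) = -2*(-49 + 4*5) = -2*(-49 + 20) = -2*(-29) = 58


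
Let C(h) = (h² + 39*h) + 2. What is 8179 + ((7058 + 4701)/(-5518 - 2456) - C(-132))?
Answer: -32697185/7974 ≈ -4100.5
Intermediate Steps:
C(h) = 2 + h² + 39*h
8179 + ((7058 + 4701)/(-5518 - 2456) - C(-132)) = 8179 + ((7058 + 4701)/(-5518 - 2456) - (2 + (-132)² + 39*(-132))) = 8179 + (11759/(-7974) - (2 + 17424 - 5148)) = 8179 + (11759*(-1/7974) - 1*12278) = 8179 + (-11759/7974 - 12278) = 8179 - 97916531/7974 = -32697185/7974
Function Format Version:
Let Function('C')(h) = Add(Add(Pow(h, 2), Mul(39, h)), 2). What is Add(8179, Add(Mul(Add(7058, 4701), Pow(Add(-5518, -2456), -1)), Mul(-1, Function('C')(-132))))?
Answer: Rational(-32697185, 7974) ≈ -4100.5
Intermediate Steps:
Function('C')(h) = Add(2, Pow(h, 2), Mul(39, h))
Add(8179, Add(Mul(Add(7058, 4701), Pow(Add(-5518, -2456), -1)), Mul(-1, Function('C')(-132)))) = Add(8179, Add(Mul(Add(7058, 4701), Pow(Add(-5518, -2456), -1)), Mul(-1, Add(2, Pow(-132, 2), Mul(39, -132))))) = Add(8179, Add(Mul(11759, Pow(-7974, -1)), Mul(-1, Add(2, 17424, -5148)))) = Add(8179, Add(Mul(11759, Rational(-1, 7974)), Mul(-1, 12278))) = Add(8179, Add(Rational(-11759, 7974), -12278)) = Add(8179, Rational(-97916531, 7974)) = Rational(-32697185, 7974)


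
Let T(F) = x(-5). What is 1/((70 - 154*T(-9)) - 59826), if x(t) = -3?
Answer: -1/59294 ≈ -1.6865e-5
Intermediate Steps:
T(F) = -3
1/((70 - 154*T(-9)) - 59826) = 1/((70 - 154*(-3)) - 59826) = 1/((70 + 462) - 59826) = 1/(532 - 59826) = 1/(-59294) = -1/59294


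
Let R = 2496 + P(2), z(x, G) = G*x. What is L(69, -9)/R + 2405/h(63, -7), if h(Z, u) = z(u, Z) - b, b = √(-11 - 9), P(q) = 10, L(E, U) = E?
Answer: -2644455561/487419506 + 4810*I*√5/194501 ≈ -5.4254 + 0.055298*I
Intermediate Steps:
b = 2*I*√5 (b = √(-20) = 2*I*√5 ≈ 4.4721*I)
R = 2506 (R = 2496 + 10 = 2506)
h(Z, u) = Z*u - 2*I*√5
L(69, -9)/R + 2405/h(63, -7) = 69/2506 + 2405/(63*(-7) - 2*I*√5) = 69*(1/2506) + 2405/(-441 - 2*I*√5) = 69/2506 + 2405/(-441 - 2*I*√5)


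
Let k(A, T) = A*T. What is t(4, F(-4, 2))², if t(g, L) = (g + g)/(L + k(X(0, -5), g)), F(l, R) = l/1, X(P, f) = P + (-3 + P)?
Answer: ¼ ≈ 0.25000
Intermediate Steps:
X(P, f) = -3 + 2*P
F(l, R) = l (F(l, R) = l*1 = l)
t(g, L) = 2*g/(L - 3*g) (t(g, L) = (g + g)/(L + (-3 + 2*0)*g) = (2*g)/(L + (-3 + 0)*g) = (2*g)/(L - 3*g) = 2*g/(L - 3*g))
t(4, F(-4, 2))² = (2*4/(-4 - 3*4))² = (2*4/(-4 - 12))² = (2*4/(-16))² = (2*4*(-1/16))² = (-½)² = ¼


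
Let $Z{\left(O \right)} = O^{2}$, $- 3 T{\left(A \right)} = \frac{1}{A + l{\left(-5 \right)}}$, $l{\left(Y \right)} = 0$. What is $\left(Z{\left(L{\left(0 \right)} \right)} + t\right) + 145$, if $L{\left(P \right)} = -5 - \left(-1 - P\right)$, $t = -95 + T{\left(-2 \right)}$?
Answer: $\frac{397}{6} \approx 66.167$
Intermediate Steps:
$T{\left(A \right)} = - \frac{1}{3 A}$ ($T{\left(A \right)} = - \frac{1}{3 \left(A + 0\right)} = - \frac{1}{3 A}$)
$t = - \frac{569}{6}$ ($t = -95 - \frac{1}{3 \left(-2\right)} = -95 - - \frac{1}{6} = -95 + \frac{1}{6} = - \frac{569}{6} \approx -94.833$)
$L{\left(P \right)} = -4 + P$ ($L{\left(P \right)} = -5 + \left(1 + P\right) = -4 + P$)
$\left(Z{\left(L{\left(0 \right)} \right)} + t\right) + 145 = \left(\left(-4 + 0\right)^{2} - \frac{569}{6}\right) + 145 = \left(\left(-4\right)^{2} - \frac{569}{6}\right) + 145 = \left(16 - \frac{569}{6}\right) + 145 = - \frac{473}{6} + 145 = \frac{397}{6}$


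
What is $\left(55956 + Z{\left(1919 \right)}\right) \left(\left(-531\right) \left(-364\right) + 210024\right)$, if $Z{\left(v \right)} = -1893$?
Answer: $21804040404$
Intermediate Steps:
$\left(55956 + Z{\left(1919 \right)}\right) \left(\left(-531\right) \left(-364\right) + 210024\right) = \left(55956 - 1893\right) \left(\left(-531\right) \left(-364\right) + 210024\right) = 54063 \left(193284 + 210024\right) = 54063 \cdot 403308 = 21804040404$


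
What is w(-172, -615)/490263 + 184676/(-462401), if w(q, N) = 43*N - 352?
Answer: -102930769385/226698101463 ≈ -0.45404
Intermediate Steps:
w(q, N) = -352 + 43*N
w(-172, -615)/490263 + 184676/(-462401) = (-352 + 43*(-615))/490263 + 184676/(-462401) = (-352 - 26445)*(1/490263) + 184676*(-1/462401) = -26797*1/490263 - 184676/462401 = -26797/490263 - 184676/462401 = -102930769385/226698101463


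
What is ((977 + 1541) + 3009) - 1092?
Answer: 4435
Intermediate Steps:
((977 + 1541) + 3009) - 1092 = (2518 + 3009) - 1092 = 5527 - 1092 = 4435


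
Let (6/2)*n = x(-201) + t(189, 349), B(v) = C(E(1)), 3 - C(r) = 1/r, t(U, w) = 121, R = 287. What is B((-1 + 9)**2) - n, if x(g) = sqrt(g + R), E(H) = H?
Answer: -115/3 - sqrt(86)/3 ≈ -41.425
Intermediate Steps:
x(g) = sqrt(287 + g) (x(g) = sqrt(g + 287) = sqrt(287 + g))
C(r) = 3 - 1/r
B(v) = 2 (B(v) = 3 - 1/1 = 3 - 1*1 = 3 - 1 = 2)
n = 121/3 + sqrt(86)/3 (n = (sqrt(287 - 201) + 121)/3 = (sqrt(86) + 121)/3 = (121 + sqrt(86))/3 = 121/3 + sqrt(86)/3 ≈ 43.425)
B((-1 + 9)**2) - n = 2 - (121/3 + sqrt(86)/3) = 2 + (-121/3 - sqrt(86)/3) = -115/3 - sqrt(86)/3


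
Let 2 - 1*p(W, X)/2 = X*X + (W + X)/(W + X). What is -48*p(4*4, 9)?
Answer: 7680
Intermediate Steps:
p(W, X) = 2 - 2*X² (p(W, X) = 4 - 2*(X*X + (W + X)/(W + X)) = 4 - 2*(X² + 1) = 4 - 2*(1 + X²) = 4 + (-2 - 2*X²) = 2 - 2*X²)
-48*p(4*4, 9) = -48*(2 - 2*9²) = -48*(2 - 2*81) = -48*(2 - 162) = -48*(-160) = 7680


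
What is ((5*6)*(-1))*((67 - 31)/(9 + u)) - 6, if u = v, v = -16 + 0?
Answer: 1038/7 ≈ 148.29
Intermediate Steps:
v = -16
u = -16
((5*6)*(-1))*((67 - 31)/(9 + u)) - 6 = ((5*6)*(-1))*((67 - 31)/(9 - 16)) - 6 = (30*(-1))*(36/(-7)) - 6 = -1080*(-1)/7 - 6 = -30*(-36/7) - 6 = 1080/7 - 6 = 1038/7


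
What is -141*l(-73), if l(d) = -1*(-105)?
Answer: -14805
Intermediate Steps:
l(d) = 105
-141*l(-73) = -141*105 = -14805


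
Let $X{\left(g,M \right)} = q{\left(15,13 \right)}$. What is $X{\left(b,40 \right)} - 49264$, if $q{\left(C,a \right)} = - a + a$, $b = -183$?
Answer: $-49264$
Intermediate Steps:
$q{\left(C,a \right)} = 0$
$X{\left(g,M \right)} = 0$
$X{\left(b,40 \right)} - 49264 = 0 - 49264 = -49264$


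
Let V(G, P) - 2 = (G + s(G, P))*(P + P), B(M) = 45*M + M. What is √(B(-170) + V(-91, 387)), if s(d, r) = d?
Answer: I*√148686 ≈ 385.6*I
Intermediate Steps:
B(M) = 46*M
V(G, P) = 2 + 4*G*P (V(G, P) = 2 + (G + G)*(P + P) = 2 + (2*G)*(2*P) = 2 + 4*G*P)
√(B(-170) + V(-91, 387)) = √(46*(-170) + (2 + 4*(-91)*387)) = √(-7820 + (2 - 140868)) = √(-7820 - 140866) = √(-148686) = I*√148686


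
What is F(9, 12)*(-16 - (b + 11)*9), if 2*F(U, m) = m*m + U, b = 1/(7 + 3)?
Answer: -177327/20 ≈ -8866.3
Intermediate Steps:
b = ⅒ (b = 1/10 = ⅒ ≈ 0.10000)
F(U, m) = U/2 + m²/2 (F(U, m) = (m*m + U)/2 = (m² + U)/2 = (U + m²)/2 = U/2 + m²/2)
F(9, 12)*(-16 - (b + 11)*9) = ((½)*9 + (½)*12²)*(-16 - (⅒ + 11)*9) = (9/2 + (½)*144)*(-16 - 111*9/10) = (9/2 + 72)*(-16 - 1*999/10) = 153*(-16 - 999/10)/2 = (153/2)*(-1159/10) = -177327/20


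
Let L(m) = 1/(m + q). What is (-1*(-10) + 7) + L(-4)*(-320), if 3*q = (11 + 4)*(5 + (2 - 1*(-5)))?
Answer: 79/7 ≈ 11.286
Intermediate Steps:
q = 60 (q = ((11 + 4)*(5 + (2 - 1*(-5))))/3 = (15*(5 + (2 + 5)))/3 = (15*(5 + 7))/3 = (15*12)/3 = (1/3)*180 = 60)
L(m) = 1/(60 + m) (L(m) = 1/(m + 60) = 1/(60 + m))
(-1*(-10) + 7) + L(-4)*(-320) = (-1*(-10) + 7) - 320/(60 - 4) = (10 + 7) - 320/56 = 17 + (1/56)*(-320) = 17 - 40/7 = 79/7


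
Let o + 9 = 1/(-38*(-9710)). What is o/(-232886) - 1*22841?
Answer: -1962733437190661/85930276280 ≈ -22841.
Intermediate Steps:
o = -3320819/368980 (o = -9 + 1/(-38*(-9710)) = -9 + 1/368980 = -3320819/368980 ≈ -9.0000)
o/(-232886) - 1*22841 = -3320819/368980/(-232886) - 1*22841 = -3320819/368980*(-1/232886) - 22841 = 3320819/85930276280 - 22841 = -1962733437190661/85930276280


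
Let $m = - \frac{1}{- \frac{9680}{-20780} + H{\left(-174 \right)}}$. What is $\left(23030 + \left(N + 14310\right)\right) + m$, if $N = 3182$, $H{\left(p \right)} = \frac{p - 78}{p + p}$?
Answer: $\frac{1452886179}{35855} \approx 40521.0$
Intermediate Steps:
$H{\left(p \right)} = \frac{-78 + p}{2 p}$
$m = - \frac{30131}{35855}$ ($m = - \frac{1}{- \frac{9680}{-20780} + \frac{-78 - 174}{2 \left(-174\right)}} = - \frac{1}{\left(-9680\right) \left(- \frac{1}{20780}\right) + \frac{1}{2} \left(- \frac{1}{174}\right) \left(-252\right)} = - \frac{1}{\frac{484}{1039} + \frac{21}{29}} = - \frac{1}{\frac{35855}{30131}} = \left(-1\right) \frac{30131}{35855} = - \frac{30131}{35855} \approx -0.84036$)
$\left(23030 + \left(N + 14310\right)\right) + m = \left(23030 + \left(3182 + 14310\right)\right) - \frac{30131}{35855} = \left(23030 + 17492\right) - \frac{30131}{35855} = 40522 - \frac{30131}{35855} = \frac{1452886179}{35855}$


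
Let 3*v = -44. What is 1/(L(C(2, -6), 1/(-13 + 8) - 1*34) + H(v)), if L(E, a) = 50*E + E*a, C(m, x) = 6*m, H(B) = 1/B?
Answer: 220/41697 ≈ 0.0052762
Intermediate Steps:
v = -44/3 (v = (⅓)*(-44) = -44/3 ≈ -14.667)
1/(L(C(2, -6), 1/(-13 + 8) - 1*34) + H(v)) = 1/((6*2)*(50 + (1/(-13 + 8) - 1*34)) + 1/(-44/3)) = 1/(12*(50 + (1/(-5) - 34)) - 3/44) = 1/(12*(50 + (-⅕ - 34)) - 3/44) = 1/(12*(50 - 171/5) - 3/44) = 1/(12*(79/5) - 3/44) = 1/(948/5 - 3/44) = 1/(41697/220) = 220/41697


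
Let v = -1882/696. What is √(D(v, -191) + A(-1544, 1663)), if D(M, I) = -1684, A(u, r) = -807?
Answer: I*√2491 ≈ 49.91*I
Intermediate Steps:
v = -941/348 (v = -1882*1/696 = -941/348 ≈ -2.7040)
√(D(v, -191) + A(-1544, 1663)) = √(-1684 - 807) = √(-2491) = I*√2491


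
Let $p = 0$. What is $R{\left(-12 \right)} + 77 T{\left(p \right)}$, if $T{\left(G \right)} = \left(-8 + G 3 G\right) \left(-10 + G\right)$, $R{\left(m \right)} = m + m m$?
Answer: $6292$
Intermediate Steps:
$R{\left(m \right)} = m + m^{2}$
$T{\left(G \right)} = \left(-10 + G\right) \left(-8 + 3 G^{2}\right)$ ($T{\left(G \right)} = \left(-8 + 3 G G\right) \left(-10 + G\right) = \left(-8 + 3 G^{2}\right) \left(-10 + G\right) = \left(-10 + G\right) \left(-8 + 3 G^{2}\right)$)
$R{\left(-12 \right)} + 77 T{\left(p \right)} = - 12 \left(1 - 12\right) + 77 \left(80 - 30 \cdot 0^{2} - 0 + 3 \cdot 0^{3}\right) = \left(-12\right) \left(-11\right) + 77 \left(80 - 0 + 0 + 3 \cdot 0\right) = 132 + 77 \left(80 + 0 + 0 + 0\right) = 132 + 77 \cdot 80 = 132 + 6160 = 6292$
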